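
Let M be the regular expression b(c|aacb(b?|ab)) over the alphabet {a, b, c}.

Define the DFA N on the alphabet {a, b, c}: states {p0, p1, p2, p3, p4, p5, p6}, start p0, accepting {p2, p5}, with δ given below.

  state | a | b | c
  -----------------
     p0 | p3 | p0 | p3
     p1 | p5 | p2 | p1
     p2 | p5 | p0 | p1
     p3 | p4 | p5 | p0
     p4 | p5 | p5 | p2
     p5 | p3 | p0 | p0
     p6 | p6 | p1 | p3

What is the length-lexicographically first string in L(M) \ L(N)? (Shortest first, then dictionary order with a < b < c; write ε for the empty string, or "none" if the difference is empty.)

bc

The string bc is accepted by M but not by N.
No shorter string lies in the difference, and bc is the lexicographically first length-2 string in L(M) \ L(N).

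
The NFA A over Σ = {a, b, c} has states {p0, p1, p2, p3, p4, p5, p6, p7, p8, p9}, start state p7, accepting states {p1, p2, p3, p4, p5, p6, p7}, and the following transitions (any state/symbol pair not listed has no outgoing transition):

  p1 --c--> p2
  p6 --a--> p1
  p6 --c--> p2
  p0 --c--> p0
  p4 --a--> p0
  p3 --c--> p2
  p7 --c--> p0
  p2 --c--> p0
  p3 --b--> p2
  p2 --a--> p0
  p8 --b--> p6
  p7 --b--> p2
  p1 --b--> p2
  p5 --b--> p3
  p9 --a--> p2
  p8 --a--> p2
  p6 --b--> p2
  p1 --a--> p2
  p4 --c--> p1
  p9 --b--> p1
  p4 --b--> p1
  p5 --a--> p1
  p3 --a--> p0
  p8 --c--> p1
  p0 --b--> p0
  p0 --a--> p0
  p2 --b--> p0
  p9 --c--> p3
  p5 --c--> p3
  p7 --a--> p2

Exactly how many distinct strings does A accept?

The useful subgraph on states {p2, p7} is acyclic, so L(A) is finite; the longest accepting path visits 2 useful states, giving maximum string length 1.
Counting accepting paths from p7 by length: 1 of length 0, 2 of length 1. Total 3.

3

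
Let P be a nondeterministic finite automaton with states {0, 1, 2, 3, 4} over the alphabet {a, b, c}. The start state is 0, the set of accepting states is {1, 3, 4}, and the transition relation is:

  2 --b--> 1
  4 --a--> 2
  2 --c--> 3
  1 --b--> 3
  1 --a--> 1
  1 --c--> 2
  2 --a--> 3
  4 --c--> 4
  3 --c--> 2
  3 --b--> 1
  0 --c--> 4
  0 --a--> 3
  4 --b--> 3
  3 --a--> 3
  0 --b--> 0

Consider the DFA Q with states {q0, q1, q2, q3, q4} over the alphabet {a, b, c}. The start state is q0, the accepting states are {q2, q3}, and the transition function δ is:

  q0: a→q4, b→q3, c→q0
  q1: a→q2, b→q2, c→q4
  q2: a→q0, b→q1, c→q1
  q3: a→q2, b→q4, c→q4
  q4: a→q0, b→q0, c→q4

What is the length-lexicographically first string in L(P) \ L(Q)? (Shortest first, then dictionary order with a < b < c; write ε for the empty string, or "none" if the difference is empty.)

a

The string a is accepted by P but not by Q.
No shorter string lies in the difference, and a is the lexicographically first length-1 string in L(P) \ L(Q).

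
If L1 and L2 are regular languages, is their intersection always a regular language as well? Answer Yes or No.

Run DFAs for L₁ and L₂ in parallel: the product automaton with state set Q₁ × Q₂, start (q₁, q₂) and accepting set F₁ × F₂ recognises L₁ ∩ L₂.
So the regular languages are closed under intersection.

Yes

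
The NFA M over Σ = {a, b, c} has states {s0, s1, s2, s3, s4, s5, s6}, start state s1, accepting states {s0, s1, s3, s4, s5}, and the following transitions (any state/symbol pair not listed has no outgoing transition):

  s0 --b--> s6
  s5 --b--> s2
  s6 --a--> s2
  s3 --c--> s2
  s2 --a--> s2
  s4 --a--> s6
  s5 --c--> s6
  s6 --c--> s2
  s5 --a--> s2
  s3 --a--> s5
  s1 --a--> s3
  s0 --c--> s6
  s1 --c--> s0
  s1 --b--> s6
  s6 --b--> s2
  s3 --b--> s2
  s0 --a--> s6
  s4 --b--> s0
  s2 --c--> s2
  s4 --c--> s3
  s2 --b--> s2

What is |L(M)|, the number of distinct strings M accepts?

The useful subgraph on states {s0, s1, s3, s5} is acyclic, so L(M) is finite; the longest accepting path visits 3 useful states, giving maximum string length 2.
Counting accepting paths from s1 by length: 1 of length 0, 2 of length 1, 1 of length 2. Total 4.

4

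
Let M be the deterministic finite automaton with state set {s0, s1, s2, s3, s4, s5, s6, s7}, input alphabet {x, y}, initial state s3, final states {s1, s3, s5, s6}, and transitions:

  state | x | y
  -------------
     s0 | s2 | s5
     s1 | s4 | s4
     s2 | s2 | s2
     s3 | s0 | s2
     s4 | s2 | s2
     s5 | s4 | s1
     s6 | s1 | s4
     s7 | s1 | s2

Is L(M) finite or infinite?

finite

The useful states (reachable from s3 and able to reach an accepting state) are {s0, s1, s3, s5}.
Restricted to these states the transition graph has no cycle, so every accepting path has bounded length and L is finite.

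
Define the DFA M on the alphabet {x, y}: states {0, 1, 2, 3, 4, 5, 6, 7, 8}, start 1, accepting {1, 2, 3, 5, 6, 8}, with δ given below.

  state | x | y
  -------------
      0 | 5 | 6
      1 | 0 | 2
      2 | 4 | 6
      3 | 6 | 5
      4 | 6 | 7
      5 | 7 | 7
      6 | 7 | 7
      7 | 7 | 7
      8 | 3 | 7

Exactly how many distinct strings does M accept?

The useful subgraph on states {0, 1, 2, 4, 5, 6} is acyclic, so L(M) is finite; the longest accepting path visits 4 useful states, giving maximum string length 3.
Counting accepting paths from 1 by length: 1 of length 0, 1 of length 1, 3 of length 2, 1 of length 3. Total 6.

6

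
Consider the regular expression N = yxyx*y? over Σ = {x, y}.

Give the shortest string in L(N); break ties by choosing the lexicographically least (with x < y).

By inspection of the expression, no string of length less than 3 matches, and yxy is the lexicographically first match of length 3.

yxy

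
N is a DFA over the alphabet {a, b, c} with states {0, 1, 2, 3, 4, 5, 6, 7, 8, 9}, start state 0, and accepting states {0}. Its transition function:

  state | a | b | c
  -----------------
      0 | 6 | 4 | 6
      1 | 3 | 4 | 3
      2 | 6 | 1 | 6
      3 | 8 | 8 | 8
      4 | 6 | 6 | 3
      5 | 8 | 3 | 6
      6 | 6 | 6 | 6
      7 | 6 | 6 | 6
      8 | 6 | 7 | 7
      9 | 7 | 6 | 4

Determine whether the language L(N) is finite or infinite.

The useful states (reachable from 0 and able to reach an accepting state) are {0}.
Restricted to these states the transition graph has no cycle, so every accepting path has bounded length and L is finite.

finite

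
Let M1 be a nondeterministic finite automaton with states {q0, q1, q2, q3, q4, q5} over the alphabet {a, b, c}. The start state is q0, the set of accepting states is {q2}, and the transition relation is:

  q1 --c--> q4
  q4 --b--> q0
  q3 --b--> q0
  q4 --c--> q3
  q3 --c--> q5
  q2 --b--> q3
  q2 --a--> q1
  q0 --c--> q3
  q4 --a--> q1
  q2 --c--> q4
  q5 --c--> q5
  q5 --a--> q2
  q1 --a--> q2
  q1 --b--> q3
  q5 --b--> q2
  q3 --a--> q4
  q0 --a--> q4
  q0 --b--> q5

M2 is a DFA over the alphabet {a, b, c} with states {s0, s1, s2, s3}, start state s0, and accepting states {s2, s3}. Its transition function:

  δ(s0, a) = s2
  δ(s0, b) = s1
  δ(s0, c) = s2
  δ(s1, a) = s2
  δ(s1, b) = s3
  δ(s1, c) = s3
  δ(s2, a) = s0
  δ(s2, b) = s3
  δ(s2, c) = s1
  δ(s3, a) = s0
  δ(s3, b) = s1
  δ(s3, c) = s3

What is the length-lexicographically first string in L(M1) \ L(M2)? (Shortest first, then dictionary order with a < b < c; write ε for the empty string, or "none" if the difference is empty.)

bca

The string bca is accepted by M1 but not by M2.
No shorter string lies in the difference, and bca is the lexicographically first length-3 string in L(M1) \ L(M2).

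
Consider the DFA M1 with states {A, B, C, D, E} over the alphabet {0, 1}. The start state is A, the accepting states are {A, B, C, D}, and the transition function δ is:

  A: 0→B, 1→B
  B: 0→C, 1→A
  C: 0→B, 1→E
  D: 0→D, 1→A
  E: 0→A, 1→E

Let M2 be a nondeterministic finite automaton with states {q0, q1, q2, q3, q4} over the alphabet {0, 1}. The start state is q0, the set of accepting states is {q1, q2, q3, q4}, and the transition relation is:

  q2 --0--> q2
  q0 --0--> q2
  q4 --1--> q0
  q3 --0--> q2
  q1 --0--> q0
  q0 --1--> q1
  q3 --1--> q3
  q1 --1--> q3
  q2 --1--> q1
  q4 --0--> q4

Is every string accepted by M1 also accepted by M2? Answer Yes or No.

The empty string ε is in L(M1) but not in L(M2).
So L(M1) ⊄ L(M2).

No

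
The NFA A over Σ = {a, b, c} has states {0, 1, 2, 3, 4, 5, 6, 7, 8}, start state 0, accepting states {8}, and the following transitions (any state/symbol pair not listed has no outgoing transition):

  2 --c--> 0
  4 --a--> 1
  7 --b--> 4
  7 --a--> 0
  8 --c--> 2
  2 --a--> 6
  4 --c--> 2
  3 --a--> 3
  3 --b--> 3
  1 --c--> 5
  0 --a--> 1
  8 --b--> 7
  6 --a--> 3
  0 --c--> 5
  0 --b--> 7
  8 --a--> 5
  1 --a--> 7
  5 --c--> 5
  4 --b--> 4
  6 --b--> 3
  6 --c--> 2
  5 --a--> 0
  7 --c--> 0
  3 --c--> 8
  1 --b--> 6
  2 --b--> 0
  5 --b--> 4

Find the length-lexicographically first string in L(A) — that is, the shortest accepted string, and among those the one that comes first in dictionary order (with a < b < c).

A breadth-first search from 0 reaches an accepting state first via the path 0 → 1 → 6 → 3 → 8 on input abac.
No string of length < 4 is accepted (BFS exhausts all shorter strings without reaching an accepting state), and abac is the lexicographically least accepting string of length 4.

abac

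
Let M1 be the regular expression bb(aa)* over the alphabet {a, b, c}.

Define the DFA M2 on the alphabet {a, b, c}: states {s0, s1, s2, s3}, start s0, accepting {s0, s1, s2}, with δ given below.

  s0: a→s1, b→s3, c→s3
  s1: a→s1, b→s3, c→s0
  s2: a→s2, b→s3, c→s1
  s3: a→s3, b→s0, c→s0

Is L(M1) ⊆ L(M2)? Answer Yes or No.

Converting the expression M1 to a DFA (subset construction, then merging equivalent states) gives the minimal DFA with states {r0, r1, r2, r3, r4}, start state r0, accepting states {r3} and transitions r0: a→r1, b→r2, c→r1; r1: a→r1, b→r1, c→r1; r2: a→r1, b→r3, c→r1; r3: a→r4, b→r1, c→r1; r4: a→r3, b→r1, c→r1.
Exploring the product automaton M1 × M2 from the start pair (r0, s0), following both machines on each input symbol, reaches 8 state pairs: (r0, s0), (r1, s1), (r2, s3), (r1, s3), (r1, s0), (r3, s0), (r4, s1), (r3, s1).
M1 accepts in {r3} and M2 accepts in {s0, s1, s2}. The reachable pairs whose M1-component is accepting are (r3, s0), (r3, s1); in each of them the M2-component is accepting too, so the product for L(M1) \ L(M2) (M1-component accepting, M2-component rejecting) has no reachable accepting pair and the difference is empty.
Hence every string in L(M1) is also in L(M2).

Yes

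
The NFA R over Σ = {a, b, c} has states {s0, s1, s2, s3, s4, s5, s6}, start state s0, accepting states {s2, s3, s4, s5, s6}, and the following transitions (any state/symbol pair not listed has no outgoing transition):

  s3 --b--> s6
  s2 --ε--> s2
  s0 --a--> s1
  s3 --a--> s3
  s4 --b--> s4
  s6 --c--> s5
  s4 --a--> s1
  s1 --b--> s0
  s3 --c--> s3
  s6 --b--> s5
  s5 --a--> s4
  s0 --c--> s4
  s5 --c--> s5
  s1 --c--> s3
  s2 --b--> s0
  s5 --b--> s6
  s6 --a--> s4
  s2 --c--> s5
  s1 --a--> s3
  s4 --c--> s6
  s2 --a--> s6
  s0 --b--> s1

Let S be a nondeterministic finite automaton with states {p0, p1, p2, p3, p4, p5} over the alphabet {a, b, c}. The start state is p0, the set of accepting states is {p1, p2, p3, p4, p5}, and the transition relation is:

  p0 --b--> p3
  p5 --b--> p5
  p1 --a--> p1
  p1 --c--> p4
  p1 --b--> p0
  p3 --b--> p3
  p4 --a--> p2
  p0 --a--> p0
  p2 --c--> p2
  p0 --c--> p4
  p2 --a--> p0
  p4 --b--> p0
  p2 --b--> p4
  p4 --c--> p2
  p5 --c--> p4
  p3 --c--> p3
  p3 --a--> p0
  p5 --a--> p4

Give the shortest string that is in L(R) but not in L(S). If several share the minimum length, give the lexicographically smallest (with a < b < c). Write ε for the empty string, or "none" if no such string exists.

The string aa is accepted by R but not by S.
No shorter string lies in the difference, and aa is the lexicographically first length-2 string in L(R) \ L(S).

aa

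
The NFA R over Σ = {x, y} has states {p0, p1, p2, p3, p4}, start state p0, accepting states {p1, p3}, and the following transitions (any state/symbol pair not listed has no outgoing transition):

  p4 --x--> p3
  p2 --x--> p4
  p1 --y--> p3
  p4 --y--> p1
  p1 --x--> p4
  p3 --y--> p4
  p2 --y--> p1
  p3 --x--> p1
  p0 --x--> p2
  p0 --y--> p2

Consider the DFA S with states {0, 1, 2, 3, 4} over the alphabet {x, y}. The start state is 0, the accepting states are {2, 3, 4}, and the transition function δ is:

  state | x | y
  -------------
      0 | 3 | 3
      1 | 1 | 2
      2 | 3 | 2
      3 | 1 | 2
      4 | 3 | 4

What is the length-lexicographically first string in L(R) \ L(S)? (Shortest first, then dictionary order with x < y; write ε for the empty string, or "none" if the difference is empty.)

The string xxx is accepted by R but not by S.
No shorter string lies in the difference, and xxx is the lexicographically first length-3 string in L(R) \ L(S).

xxx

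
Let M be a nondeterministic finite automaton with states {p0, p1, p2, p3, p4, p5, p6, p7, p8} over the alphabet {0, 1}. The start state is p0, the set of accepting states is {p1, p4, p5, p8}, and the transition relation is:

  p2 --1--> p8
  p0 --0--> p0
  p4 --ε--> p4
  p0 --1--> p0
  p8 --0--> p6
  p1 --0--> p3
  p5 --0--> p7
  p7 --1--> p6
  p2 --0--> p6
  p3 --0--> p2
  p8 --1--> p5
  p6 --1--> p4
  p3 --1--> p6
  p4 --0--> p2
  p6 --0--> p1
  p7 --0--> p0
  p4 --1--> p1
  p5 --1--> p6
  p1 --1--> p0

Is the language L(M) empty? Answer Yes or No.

Yes

The states reachable from the start state are {p0}.
None of the accepting states {p1, p4, p5, p8} is reachable, so no string is accepted and L(M) = ∅.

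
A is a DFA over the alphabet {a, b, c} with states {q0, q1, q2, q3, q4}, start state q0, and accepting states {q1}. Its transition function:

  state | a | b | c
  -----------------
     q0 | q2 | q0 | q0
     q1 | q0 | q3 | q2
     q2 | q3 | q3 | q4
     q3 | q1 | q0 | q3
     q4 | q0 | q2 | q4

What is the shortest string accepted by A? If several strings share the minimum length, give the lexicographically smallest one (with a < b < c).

aaa

A breadth-first search from q0 reaches an accepting state first via the path q0 → q2 → q3 → q1 on input aaa.
No string of length < 3 is accepted (BFS exhausts all shorter strings without reaching an accepting state), and aaa is the lexicographically least accepting string of length 3.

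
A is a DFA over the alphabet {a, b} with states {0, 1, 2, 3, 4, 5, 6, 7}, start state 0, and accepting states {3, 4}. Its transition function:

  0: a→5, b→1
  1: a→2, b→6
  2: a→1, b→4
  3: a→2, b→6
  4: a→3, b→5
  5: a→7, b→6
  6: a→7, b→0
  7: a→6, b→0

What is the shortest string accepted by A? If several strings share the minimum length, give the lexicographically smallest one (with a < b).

A breadth-first search from 0 reaches an accepting state first via the path 0 → 1 → 2 → 4 on input bab.
No string of length < 3 is accepted (BFS exhausts all shorter strings without reaching an accepting state), and bab is the lexicographically least accepting string of length 3.

bab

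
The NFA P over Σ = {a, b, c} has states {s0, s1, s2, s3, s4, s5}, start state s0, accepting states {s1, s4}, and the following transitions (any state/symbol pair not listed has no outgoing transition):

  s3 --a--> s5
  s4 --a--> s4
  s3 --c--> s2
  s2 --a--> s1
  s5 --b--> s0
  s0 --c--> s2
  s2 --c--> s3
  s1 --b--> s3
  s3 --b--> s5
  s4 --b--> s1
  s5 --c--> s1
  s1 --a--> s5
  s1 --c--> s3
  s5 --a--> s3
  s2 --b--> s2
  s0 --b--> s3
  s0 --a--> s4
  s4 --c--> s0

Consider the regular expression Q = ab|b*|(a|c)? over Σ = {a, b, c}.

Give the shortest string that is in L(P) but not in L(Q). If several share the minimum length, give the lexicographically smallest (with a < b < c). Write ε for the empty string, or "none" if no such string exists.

The string aa is accepted by P but not by Q.
No shorter string lies in the difference, and aa is the lexicographically first length-2 string in L(P) \ L(Q).

aa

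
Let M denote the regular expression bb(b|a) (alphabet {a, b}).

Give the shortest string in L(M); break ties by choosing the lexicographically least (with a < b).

By inspection of the expression, no string of length less than 3 matches, and bba is the lexicographically first match of length 3.

bba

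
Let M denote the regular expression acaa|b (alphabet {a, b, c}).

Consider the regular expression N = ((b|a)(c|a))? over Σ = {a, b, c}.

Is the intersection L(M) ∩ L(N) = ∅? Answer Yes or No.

Yes

Converting the expression M to a DFA (subset construction, then merging equivalent states) gives the minimal DFA with states {m0, m1, m2, m3, m4, m5}, start state m0, accepting states {m2} and transitions m0: a→m1, b→m2, c→m3; m1: a→m3, b→m3, c→m4; m2: a→m3, b→m3, c→m3; m3: a→m3, b→m3, c→m3; m4: a→m5, b→m3, c→m3; m5: a→m2, b→m3, c→m3.
Converting the expression N to a DFA (subset construction, then merging equivalent states) gives the minimal DFA with states {n0, n1, n2, n3}, start state n0, accepting states {n0, n3} and transitions n0: a→n1, b→n1, c→n2; n1: a→n3, b→n2, c→n3; n2: a→n2, b→n2, c→n2; n3: a→n2, b→n2, c→n2.
Exploring the product automaton M × N from the start pair (m0, n0), following both machines on each input symbol, reaches 8 state pairs: (m0, n0), (m1, n1), (m2, n1), (m3, n2), (m3, n3), (m4, n3), (m5, n2), (m2, n2).
M accepts in {m2} and N accepts in {n0, n3}; no reachable pair has both components accepting, so no string drives both machines to acceptance simultaneously and L(M) ∩ L(N) = ∅.
So no string is accepted by both, and the intersection is empty.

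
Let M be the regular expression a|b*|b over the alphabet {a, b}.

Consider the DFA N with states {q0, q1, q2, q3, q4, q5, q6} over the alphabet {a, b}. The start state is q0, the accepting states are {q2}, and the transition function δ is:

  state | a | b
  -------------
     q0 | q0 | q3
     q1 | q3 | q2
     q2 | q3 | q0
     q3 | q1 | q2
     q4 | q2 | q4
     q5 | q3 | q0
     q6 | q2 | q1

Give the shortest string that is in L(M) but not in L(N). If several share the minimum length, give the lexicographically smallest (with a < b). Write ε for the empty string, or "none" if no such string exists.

ε

The empty string ε is accepted by M but not by N.
Since ε is the unique shortest string, it is the required witness.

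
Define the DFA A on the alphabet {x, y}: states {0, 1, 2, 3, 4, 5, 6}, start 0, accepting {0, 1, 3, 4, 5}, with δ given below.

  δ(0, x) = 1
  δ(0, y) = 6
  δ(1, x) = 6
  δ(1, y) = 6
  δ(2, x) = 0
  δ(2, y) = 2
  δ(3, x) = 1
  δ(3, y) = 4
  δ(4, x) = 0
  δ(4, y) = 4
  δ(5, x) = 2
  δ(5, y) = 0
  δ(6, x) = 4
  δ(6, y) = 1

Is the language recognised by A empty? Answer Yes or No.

The empty string ε is accepted: the run 0 ends in the accepting state 0.
Since at least one string is accepted, L(A) is not empty.

No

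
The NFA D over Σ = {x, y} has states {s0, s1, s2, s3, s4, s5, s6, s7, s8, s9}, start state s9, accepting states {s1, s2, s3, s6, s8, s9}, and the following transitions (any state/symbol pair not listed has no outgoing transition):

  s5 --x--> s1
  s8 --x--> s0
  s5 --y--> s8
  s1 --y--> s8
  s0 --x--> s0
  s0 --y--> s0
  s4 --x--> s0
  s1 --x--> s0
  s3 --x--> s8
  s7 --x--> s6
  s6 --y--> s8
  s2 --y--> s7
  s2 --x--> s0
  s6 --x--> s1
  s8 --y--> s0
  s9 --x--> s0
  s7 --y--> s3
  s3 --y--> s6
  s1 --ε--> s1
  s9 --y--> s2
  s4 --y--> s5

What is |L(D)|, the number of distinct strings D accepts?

12

The useful subgraph on states {s1, s2, s3, s6, s7, s8, s9} is acyclic, so L(D) is finite; the longest accepting path visits 7 useful states, giving maximum string length 6.
Counting accepting paths from s9 by length: 1 of length 0, 1 of length 1, 2 of length 3, 4 of length 4, 3 of length 5, 1 of length 6. Total 12.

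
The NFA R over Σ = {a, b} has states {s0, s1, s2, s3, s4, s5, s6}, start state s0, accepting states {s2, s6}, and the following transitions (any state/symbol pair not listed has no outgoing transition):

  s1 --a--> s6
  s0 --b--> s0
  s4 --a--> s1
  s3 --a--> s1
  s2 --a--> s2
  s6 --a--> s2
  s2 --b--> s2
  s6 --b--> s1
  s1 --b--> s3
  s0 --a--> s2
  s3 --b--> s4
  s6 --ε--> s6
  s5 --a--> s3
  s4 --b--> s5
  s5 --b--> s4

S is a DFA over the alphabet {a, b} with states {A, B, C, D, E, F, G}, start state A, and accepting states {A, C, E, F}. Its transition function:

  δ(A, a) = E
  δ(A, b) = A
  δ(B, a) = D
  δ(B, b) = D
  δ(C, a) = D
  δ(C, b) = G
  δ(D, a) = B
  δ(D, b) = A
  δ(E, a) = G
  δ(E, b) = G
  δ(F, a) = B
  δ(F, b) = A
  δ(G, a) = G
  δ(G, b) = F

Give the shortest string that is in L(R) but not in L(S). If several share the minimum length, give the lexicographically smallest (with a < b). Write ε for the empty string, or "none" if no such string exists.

aa

The string aa is accepted by R but not by S.
No shorter string lies in the difference, and aa is the lexicographically first length-2 string in L(R) \ L(S).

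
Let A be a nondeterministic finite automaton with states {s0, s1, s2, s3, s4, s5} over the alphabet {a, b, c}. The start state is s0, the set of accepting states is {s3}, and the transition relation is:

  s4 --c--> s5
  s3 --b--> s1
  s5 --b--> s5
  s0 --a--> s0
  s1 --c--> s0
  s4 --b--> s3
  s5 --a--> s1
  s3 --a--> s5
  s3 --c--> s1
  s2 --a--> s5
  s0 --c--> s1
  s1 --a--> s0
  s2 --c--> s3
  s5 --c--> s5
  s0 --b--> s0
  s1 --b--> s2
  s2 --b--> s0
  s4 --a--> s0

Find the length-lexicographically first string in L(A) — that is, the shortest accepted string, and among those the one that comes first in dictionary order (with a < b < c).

A breadth-first search from s0 reaches an accepting state first via the path s0 → s1 → s2 → s3 on input cbc.
No string of length < 3 is accepted (BFS exhausts all shorter strings without reaching an accepting state), and cbc is the lexicographically least accepting string of length 3.

cbc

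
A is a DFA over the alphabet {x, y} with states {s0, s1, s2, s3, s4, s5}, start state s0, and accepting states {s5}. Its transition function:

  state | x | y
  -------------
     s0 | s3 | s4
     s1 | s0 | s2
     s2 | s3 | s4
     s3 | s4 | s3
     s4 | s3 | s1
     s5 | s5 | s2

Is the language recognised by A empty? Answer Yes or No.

Yes

The states reachable from the start state are {s0, s1, s2, s3, s4}.
None of the accepting states {s5} is reachable, so no string is accepted and L(A) = ∅.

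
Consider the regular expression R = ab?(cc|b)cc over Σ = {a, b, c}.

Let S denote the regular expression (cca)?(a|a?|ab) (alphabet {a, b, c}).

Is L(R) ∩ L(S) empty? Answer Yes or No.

Yes

Converting the expression R to a DFA (subset construction, then merging equivalent states) gives the minimal DFA with states {r0, r1, r2, r3, r4, r5, r6, r7, r8, r9}, start state r0, accepting states {r8, r9} and transitions r0: a→r1, b→r2, c→r2; r1: a→r2, b→r3, c→r4; r2: a→r2, b→r2, c→r2; r3: a→r2, b→r5, c→r6; r4: a→r2, b→r2, c→r5; r5: a→r2, b→r2, c→r7; r6: a→r2, b→r2, c→r8; r7: a→r2, b→r2, c→r9; r8: a→r2, b→r2, c→r7; r9: a→r2, b→r2, c→r2.
Converting the expression S to a DFA (subset construction, then merging equivalent states) gives the minimal DFA with states {s0, s1, s2, s3, s4, s5, s6}, start state s0, accepting states {s0, s1, s4, s6} and transitions s0: a→s1, b→s2, c→s3; s1: a→s2, b→s4, c→s2; s2: a→s2, b→s2, c→s2; s3: a→s2, b→s2, c→s5; s4: a→s2, b→s2, c→s2; s5: a→s6, b→s2, c→s2; s6: a→s1, b→s2, c→s2.
Exploring the product automaton R × S from the start pair (r0, s0), following both machines on each input symbol, reaches 15 state pairs: (r0, s0), (r1, s1), (r2, s2), (r2, s3), (r3, s4), (r4, s2), (r2, s5), (r5, s2), (r6, s2), (r2, s6), (r7, s2), (r8, s2), (r2, s1), (r9, s2), (r2, s4).
R accepts in {r8, r9} and S accepts in {s0, s1, s4, s6}; no reachable pair has both components accepting, so no string drives both machines to acceptance simultaneously and L(R) ∩ L(S) = ∅.
So no string is accepted by both, and the intersection is empty.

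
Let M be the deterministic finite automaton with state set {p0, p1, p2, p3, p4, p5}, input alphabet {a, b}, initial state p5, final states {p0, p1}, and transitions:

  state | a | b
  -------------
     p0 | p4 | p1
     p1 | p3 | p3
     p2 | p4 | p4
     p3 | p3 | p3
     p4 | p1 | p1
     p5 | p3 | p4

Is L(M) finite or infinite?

The useful states (reachable from p5 and able to reach an accepting state) are {p1, p4, p5}.
Restricted to these states the transition graph has no cycle, so every accepting path has bounded length and L is finite.

finite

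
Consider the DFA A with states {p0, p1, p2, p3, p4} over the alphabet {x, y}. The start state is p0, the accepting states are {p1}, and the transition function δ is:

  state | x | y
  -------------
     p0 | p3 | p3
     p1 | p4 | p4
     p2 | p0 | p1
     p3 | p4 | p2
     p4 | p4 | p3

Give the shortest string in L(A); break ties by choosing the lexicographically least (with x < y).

A breadth-first search from p0 reaches an accepting state first via the path p0 → p3 → p2 → p1 on input xyy.
No string of length < 3 is accepted (BFS exhausts all shorter strings without reaching an accepting state), and xyy is the lexicographically least accepting string of length 3.

xyy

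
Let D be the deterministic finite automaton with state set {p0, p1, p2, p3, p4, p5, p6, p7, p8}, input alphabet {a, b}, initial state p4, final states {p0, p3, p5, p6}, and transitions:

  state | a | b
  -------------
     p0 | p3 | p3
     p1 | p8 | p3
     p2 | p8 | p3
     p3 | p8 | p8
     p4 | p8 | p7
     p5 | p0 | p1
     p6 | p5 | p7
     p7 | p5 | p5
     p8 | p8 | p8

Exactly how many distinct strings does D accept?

The useful subgraph on states {p0, p1, p3, p4, p5, p7} is acyclic, so L(D) is finite; the longest accepting path visits 5 useful states, giving maximum string length 4.
Counting accepting paths from p4 by length: 2 of length 2, 2 of length 3, 6 of length 4. Total 10.

10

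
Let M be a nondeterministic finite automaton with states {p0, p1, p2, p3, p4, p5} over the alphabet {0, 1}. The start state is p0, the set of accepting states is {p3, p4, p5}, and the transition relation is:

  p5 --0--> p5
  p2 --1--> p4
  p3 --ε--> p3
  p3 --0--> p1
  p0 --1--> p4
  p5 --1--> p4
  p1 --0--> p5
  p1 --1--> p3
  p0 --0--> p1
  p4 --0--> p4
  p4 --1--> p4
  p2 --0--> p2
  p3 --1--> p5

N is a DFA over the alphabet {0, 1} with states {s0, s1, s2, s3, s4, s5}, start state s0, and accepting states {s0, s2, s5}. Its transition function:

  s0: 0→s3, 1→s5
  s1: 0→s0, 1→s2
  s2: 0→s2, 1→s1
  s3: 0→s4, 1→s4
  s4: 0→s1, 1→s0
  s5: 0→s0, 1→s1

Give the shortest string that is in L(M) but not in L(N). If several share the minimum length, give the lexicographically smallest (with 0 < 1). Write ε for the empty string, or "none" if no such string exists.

00

The string 00 is accepted by M but not by N.
No shorter string lies in the difference, and 00 is the lexicographically first length-2 string in L(M) \ L(N).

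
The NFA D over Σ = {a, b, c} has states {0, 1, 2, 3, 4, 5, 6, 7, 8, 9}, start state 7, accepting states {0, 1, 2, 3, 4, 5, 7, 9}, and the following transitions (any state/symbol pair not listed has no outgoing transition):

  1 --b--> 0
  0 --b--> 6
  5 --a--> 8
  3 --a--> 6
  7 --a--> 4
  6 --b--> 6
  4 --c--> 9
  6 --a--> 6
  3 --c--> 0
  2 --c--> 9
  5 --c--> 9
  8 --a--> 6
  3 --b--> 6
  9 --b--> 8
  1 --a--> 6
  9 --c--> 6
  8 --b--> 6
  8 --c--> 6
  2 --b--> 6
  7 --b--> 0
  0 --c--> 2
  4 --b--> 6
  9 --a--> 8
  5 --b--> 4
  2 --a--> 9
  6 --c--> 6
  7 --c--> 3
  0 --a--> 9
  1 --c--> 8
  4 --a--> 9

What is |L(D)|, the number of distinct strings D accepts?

The useful subgraph on states {0, 2, 3, 4, 7, 9} is acyclic, so L(D) is finite; the longest accepting path visits 5 useful states, giving maximum string length 4.
Counting accepting paths from 7 by length: 1 of length 0, 3 of length 1, 5 of length 2, 4 of length 3, 2 of length 4. Total 15.

15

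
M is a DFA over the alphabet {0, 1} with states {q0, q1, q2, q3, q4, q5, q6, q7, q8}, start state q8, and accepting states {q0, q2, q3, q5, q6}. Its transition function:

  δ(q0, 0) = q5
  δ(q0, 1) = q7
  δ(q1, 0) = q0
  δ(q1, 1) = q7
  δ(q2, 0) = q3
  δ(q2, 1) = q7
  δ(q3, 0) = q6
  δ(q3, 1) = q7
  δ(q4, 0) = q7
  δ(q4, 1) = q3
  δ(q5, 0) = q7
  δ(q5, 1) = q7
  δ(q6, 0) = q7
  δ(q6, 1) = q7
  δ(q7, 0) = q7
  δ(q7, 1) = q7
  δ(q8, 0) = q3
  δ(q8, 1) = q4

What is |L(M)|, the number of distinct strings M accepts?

The useful subgraph on states {q3, q4, q6, q8} is acyclic, so L(M) is finite; the longest accepting path visits 4 useful states, giving maximum string length 3.
Counting accepting paths from q8 by length: 1 of length 1, 2 of length 2, 1 of length 3. Total 4.

4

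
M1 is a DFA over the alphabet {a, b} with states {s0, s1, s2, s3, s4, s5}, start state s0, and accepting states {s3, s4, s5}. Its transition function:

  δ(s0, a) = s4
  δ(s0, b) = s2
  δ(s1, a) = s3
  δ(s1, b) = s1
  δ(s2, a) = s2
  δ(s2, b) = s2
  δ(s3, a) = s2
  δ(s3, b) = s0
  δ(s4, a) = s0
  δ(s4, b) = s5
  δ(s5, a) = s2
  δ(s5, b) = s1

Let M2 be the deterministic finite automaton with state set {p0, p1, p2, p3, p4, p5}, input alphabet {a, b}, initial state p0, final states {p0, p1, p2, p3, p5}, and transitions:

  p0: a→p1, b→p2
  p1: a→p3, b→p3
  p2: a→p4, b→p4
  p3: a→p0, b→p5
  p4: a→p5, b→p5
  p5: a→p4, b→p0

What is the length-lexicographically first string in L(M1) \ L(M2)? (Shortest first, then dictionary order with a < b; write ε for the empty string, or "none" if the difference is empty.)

abba

The string abba is accepted by M1 but not by M2.
No shorter string lies in the difference, and abba is the lexicographically first length-4 string in L(M1) \ L(M2).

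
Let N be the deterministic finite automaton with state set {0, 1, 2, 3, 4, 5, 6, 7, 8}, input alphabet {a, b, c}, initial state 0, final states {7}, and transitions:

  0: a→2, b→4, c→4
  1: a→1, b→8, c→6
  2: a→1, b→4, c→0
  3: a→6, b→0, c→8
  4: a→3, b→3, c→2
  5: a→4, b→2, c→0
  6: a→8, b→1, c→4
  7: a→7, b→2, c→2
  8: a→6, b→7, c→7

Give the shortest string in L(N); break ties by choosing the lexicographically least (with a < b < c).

aabb

A breadth-first search from 0 reaches an accepting state first via the path 0 → 2 → 1 → 8 → 7 on input aabb.
No string of length < 4 is accepted (BFS exhausts all shorter strings without reaching an accepting state), and aabb is the lexicographically least accepting string of length 4.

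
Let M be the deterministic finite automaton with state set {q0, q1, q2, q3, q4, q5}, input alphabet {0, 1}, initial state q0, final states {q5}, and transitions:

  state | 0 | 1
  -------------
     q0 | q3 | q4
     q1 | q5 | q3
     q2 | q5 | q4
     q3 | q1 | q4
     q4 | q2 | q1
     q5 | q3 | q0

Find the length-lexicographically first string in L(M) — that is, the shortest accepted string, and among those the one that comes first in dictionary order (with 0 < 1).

A breadth-first search from q0 reaches an accepting state first via the path q0 → q3 → q1 → q5 on input 000.
No string of length < 3 is accepted (BFS exhausts all shorter strings without reaching an accepting state), and 000 is the lexicographically least accepting string of length 3.

000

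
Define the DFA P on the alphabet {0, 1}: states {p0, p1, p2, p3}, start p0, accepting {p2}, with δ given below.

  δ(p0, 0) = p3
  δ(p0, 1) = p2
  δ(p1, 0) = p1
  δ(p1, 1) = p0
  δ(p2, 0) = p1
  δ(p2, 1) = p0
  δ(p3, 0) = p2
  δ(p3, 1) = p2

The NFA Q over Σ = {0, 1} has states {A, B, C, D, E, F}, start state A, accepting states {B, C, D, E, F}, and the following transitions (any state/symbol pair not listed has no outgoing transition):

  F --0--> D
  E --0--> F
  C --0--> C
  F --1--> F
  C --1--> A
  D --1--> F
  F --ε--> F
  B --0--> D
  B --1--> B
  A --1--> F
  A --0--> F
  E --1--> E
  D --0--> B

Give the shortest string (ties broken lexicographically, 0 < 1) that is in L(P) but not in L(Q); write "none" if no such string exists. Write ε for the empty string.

none

Exploring the product automaton P × Q from the start pair (p0, A), following both machines on each input symbol, reaches 10 state pairs: (p0, A), (p3, F), (p2, F), (p2, D), (p1, D), (p0, F), (p1, B), (p3, D), (p0, B), (p2, B).
P accepts in {p2} and Q accepts in {B, C, D, E, F}. The reachable pairs whose P-component is accepting are (p2, F), (p2, D), (p2, B); in each of them the Q-component is accepting too, so the product for L(P) \ L(Q) (P-component accepting, Q-component rejecting) has no reachable accepting pair and the difference is empty.
So every string accepted by P is also accepted by Q: L(P) \ L(Q) = ∅ and there is no such string.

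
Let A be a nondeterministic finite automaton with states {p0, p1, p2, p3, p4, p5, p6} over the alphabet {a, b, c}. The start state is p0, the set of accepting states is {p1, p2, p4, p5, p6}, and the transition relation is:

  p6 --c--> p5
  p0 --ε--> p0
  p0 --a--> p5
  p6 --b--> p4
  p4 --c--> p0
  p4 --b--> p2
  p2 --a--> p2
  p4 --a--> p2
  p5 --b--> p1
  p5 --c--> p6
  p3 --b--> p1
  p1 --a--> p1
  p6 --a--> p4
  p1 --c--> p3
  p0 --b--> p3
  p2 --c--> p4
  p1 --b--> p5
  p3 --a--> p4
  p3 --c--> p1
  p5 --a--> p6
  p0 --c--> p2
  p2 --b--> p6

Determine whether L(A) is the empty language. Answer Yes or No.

The string a is accepted: the run p0 → p5 ends in the accepting state p5.
Since at least one string is accepted, L(A) is not empty.

No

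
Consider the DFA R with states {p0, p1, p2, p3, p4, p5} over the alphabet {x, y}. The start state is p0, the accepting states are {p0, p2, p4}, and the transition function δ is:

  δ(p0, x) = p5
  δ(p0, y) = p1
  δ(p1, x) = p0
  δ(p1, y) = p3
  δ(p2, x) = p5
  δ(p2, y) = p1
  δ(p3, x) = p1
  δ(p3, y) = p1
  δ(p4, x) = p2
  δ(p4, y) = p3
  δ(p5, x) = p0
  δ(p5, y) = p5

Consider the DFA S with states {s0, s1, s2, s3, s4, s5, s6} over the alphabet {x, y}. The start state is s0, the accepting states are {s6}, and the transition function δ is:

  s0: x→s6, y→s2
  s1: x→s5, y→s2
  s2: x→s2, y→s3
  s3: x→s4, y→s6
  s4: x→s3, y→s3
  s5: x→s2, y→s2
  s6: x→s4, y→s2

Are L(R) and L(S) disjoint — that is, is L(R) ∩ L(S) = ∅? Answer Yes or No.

Yes

Exploring the product automaton R × S from the start pair (p0, s0), following both machines on each input symbol, reaches 15 state pairs: (p0, s0), (p5, s6), (p1, s2), (p0, s4), (p5, s2), (p0, s2), (p3, s3), (p5, s3), (p1, s3), (p1, s4), (p1, s6), (p3, s6), (p0, s3), (p3, s2), (p5, s4).
R accepts in {p0, p2, p4} and S accepts in {s6}; no reachable pair has both components accepting, so no string drives both machines to acceptance simultaneously and L(R) ∩ L(S) = ∅.
So no string is accepted by both, and the intersection is empty.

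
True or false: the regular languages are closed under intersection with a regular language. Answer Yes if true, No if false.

Yes

This is a special case of closure under intersection: the product of the two DFAs, accepting on F₁ × F₂, recognises the intersection.
So the regular languages are closed under intersection with a regular language.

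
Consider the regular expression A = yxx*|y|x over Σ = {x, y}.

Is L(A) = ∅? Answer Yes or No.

The string x matches the expression, so it belongs to L(A).
Since L(A) contains at least one string, it is not empty.

No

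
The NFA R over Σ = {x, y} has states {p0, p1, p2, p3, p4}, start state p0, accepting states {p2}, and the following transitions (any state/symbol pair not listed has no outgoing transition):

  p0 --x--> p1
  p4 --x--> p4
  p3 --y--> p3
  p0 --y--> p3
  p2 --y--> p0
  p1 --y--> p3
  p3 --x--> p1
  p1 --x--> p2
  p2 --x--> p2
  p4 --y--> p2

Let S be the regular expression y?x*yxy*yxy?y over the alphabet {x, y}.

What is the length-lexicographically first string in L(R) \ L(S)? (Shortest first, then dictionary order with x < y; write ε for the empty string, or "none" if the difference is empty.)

xx

The string xx is accepted by R but not by S.
No shorter string lies in the difference, and xx is the lexicographically first length-2 string in L(R) \ L(S).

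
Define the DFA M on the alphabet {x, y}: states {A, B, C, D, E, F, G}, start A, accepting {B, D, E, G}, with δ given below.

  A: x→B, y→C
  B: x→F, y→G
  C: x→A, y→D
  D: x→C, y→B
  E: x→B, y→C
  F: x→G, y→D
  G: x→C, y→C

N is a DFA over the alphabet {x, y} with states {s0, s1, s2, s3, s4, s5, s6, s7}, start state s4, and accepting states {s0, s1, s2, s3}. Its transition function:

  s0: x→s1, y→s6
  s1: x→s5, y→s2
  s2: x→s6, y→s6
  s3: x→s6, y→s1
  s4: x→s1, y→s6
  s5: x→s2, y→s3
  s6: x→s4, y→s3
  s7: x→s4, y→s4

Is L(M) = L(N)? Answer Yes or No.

Exploring the product automaton M × N from the start pair (A, s4), following both machines on each input symbol, reaches 6 state pairs: (A, s4), (B, s1), (C, s6), (F, s5), (G, s2), (D, s3).
M accepts in {B, D, E, G} and N accepts in {s0, s1, s2, s3}. In every reachable pair the two components are either both accepting — (B, s1), (G, s2), (D, s3) — or both non-accepting, so no string is accepted by exactly one of the machines: L(M) \ L(N) and L(N) \ L(M) are both empty.
Hence every string is accepted by M iff it is accepted by N, and the two languages coincide.

Yes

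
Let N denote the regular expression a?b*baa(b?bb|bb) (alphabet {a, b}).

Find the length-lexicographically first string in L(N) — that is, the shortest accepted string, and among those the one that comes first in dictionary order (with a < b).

baabb

By inspection of the expression, no string of length less than 5 matches, and baabb is the lexicographically first match of length 5.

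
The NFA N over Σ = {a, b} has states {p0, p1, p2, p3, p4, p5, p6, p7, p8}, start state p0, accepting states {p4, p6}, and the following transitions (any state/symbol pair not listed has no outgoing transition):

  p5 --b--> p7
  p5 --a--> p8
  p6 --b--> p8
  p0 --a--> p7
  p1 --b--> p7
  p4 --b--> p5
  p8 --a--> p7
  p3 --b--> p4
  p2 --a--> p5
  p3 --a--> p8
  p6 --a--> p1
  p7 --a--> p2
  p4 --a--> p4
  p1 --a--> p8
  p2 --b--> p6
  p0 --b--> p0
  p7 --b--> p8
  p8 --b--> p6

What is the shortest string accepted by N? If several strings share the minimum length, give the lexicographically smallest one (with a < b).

A breadth-first search from p0 reaches an accepting state first via the path p0 → p7 → p2 → p6 on input aab.
No string of length < 3 is accepted (BFS exhausts all shorter strings without reaching an accepting state), and aab is the lexicographically least accepting string of length 3.

aab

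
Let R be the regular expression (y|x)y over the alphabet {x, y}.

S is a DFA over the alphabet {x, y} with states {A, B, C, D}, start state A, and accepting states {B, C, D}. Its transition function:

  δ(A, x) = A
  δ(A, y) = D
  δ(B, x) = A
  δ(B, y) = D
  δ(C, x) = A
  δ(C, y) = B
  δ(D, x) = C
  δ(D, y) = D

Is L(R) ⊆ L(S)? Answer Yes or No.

Converting the expression R to a DFA (subset construction, then merging equivalent states) gives the minimal DFA with states {r0, r1, r2, r3}, start state r0, accepting states {r3} and transitions r0: x→r1, y→r1; r1: x→r2, y→r3; r2: x→r2, y→r2; r3: x→r2, y→r2.
Exploring the product automaton R × S from the start pair (r0, A), following both machines on each input symbol, reaches 8 state pairs: (r0, A), (r1, A), (r1, D), (r2, A), (r3, D), (r2, C), (r2, D), (r2, B).
R accepts in {r3} and S accepts in {B, C, D}. The reachable pairs whose R-component is accepting are (r3, D); in each of them the S-component is accepting too, so the product for L(R) \ L(S) (R-component accepting, S-component rejecting) has no reachable accepting pair and the difference is empty.
Hence every string in L(R) is also in L(S).

Yes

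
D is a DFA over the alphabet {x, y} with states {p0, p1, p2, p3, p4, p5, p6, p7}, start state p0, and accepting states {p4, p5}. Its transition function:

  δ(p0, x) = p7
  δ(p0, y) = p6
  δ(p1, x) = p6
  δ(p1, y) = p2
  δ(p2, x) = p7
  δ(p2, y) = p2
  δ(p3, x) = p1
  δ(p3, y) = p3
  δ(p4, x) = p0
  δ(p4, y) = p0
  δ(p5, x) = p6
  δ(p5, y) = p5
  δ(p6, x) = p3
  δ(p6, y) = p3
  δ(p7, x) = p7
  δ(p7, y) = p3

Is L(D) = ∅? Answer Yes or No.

The states reachable from the start state are {p0, p1, p2, p3, p6, p7}.
None of the accepting states {p4, p5} is reachable, so no string is accepted and L(D) = ∅.

Yes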